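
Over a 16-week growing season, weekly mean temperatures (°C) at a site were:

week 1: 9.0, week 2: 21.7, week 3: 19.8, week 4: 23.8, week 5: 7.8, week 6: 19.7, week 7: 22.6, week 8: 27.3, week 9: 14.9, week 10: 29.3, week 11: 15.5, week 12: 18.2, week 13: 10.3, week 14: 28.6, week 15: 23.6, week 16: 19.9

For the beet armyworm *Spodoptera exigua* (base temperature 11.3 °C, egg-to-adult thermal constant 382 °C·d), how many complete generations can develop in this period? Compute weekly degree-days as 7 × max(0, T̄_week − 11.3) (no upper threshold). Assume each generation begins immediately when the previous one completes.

2 generations

Weekly DD (7 × max(0, T̄ − 11.3)): 0.0, 72.8, 59.5, 87.5, 0.0, 58.8, 79.1, 112.0, 25.2, 126.0, 29.4, 48.3, 0.0, 121.1, 86.1, 60.2.
Season total = 966.0 DD.
Complete generations = ⌊966.0 / 382⌋ = 2.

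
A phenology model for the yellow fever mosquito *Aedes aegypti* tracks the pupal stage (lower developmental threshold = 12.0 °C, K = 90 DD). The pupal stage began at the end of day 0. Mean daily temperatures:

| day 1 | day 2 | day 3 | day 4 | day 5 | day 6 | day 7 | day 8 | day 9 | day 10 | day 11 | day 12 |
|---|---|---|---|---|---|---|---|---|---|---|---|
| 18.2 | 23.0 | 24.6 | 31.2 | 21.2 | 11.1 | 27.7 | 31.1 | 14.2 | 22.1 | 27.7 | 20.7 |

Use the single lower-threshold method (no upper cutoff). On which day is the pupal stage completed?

Daily DD above 12.0 °C: 6.2, 11.0, 12.6, 19.2, 9.2, 0.0, 15.7, 19.1, 2.2, 10.1, 15.7, 8.7.
Cumulative: 6.2, 17.2, 29.8, 49.0, 58.2, 58.2, 73.9, 93.0, 95.2, 105.3, 121.0, 129.7.
The total first reaches 90 DD on day 8.

day 8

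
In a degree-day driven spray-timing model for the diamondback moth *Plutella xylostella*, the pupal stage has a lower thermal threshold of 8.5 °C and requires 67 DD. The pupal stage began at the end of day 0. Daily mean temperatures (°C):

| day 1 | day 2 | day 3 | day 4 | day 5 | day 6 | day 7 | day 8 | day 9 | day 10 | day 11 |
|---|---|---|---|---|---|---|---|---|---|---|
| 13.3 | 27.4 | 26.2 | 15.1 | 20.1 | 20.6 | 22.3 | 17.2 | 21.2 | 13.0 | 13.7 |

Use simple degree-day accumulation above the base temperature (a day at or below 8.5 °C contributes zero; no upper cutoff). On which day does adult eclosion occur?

Daily DD above 8.5 °C: 4.8, 18.9, 17.7, 6.6, 11.6, 12.1, 13.8, 8.7, 12.7, 4.5, 5.2.
Cumulative: 4.8, 23.7, 41.4, 48.0, 59.6, 71.7, 85.5, 94.2, 106.9, 111.4, 116.6.
The total first reaches 67 DD on day 6.

day 6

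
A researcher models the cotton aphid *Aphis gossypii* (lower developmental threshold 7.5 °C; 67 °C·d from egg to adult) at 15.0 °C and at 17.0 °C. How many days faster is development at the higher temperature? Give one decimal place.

At 15.0 °C: 67 / (15.0 − 7.5) = 67 / 7.5 = 8.933 d.
At 17.0 °C: 67 / (17.0 − 7.5) = 67 / 9.5 = 7.053 d.
Difference = |8.933 − 7.053| = 1.881 ≈ 1.9 days.

1.9 days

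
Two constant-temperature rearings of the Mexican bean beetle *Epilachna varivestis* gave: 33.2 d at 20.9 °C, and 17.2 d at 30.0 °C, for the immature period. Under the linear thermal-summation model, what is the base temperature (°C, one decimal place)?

Under the model K = D·(T − T_b), so D₁·(T₁ − T_b) = D₂·(T₂ − T_b).
33.2·(20.9 − T_b) = 17.2·(30.0 − T_b)
T_b = (33.2·20.9 − 17.2·30.0) / (33.2 − 17.2) = 177.88 / 16.0 = 11.117 °C ≈ 11.1 °C.

11.1 °C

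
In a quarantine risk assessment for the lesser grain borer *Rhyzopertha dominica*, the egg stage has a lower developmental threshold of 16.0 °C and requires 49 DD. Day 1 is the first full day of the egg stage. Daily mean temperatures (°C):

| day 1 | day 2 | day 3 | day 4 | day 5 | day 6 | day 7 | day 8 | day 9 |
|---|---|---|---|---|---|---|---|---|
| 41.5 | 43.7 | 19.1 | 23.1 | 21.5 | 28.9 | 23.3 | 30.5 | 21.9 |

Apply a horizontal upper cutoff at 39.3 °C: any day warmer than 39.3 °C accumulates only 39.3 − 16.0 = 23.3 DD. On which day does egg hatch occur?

day 3

Daily DD above 16.0 °C (capped at 23.3): 23.3, 23.3, 3.1, 7.1, 5.5, 12.9, 7.3, 14.5, 5.9.
Cumulative: 23.3, 46.6, 49.7, 56.8, 62.3, 75.2, 82.5, 97.0, 102.9.
The total first reaches 49 DD on day 3.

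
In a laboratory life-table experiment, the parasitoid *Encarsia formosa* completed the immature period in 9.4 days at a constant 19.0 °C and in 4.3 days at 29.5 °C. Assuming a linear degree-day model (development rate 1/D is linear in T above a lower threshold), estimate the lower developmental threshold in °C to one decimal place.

Linear rate model ⇒ the product D·(T − T_b) is constant across temperatures.
9.4·(19.0 − T_b) = 4.3·(29.5 − T_b)
T_b = (9.4·19.0 − 4.3·29.5) / (9.4 − 4.3) = 51.75 / 5.1 = 10.147 °C ≈ 10.1 °C.

10.1 °C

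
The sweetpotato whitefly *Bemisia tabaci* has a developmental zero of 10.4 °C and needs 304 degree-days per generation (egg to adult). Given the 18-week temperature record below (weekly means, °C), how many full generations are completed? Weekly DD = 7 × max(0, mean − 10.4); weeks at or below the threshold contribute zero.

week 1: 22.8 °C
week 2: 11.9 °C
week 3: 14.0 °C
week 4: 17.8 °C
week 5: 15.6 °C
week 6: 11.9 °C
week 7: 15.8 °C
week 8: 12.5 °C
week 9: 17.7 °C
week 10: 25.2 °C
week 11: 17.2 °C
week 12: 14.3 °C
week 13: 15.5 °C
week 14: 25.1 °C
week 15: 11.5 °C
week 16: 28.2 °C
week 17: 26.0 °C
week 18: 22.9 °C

3 generations

Weekly DD (7 × max(0, T̄ − 10.4)): 86.8, 10.5, 25.2, 51.8, 36.4, 10.5, 37.8, 14.7, 51.1, 103.6, 47.6, 27.3, 35.7, 102.9, 7.7, 124.6, 109.2, 87.5.
Season total = 970.9 DD.
Complete generations = ⌊970.9 / 304⌋ = 3.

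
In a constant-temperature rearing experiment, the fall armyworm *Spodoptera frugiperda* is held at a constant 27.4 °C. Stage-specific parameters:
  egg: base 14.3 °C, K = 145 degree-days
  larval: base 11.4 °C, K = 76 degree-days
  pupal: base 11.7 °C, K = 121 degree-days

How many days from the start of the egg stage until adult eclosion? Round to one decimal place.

23.5 days

egg: 145 / (27.4 − 14.3) = 145 / 13.1 = 11.069 d.
larval: 76 / (27.4 − 11.4) = 76 / 16.0 = 4.750 d.
pupal: 121 / (27.4 − 11.7) = 121 / 15.7 = 7.707 d.
Sum = 23.526 ≈ 23.5 days.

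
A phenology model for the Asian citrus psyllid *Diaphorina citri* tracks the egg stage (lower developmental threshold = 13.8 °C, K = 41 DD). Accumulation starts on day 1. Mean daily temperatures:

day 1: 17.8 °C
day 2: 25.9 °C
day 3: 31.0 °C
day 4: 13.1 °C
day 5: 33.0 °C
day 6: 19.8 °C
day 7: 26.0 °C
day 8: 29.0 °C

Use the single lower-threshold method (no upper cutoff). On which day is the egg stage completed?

Daily DD above 13.8 °C: 4.0, 12.1, 17.2, 0.0, 19.2, 6.0, 12.2, 15.2.
Cumulative: 4.0, 16.1, 33.3, 33.3, 52.5, 58.5, 70.7, 85.9.
The total first reaches 41 DD on day 5.

day 5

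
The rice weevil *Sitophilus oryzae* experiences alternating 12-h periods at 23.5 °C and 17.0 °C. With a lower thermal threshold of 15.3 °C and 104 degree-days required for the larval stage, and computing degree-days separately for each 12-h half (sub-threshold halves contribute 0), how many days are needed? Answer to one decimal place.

21.0 days

Day half: max(0, 23.5 − 15.3) × 0.5 = 8.2 × 0.5 = 4.10 DD.
Night half: max(0, 17.0 − 15.3) × 0.5 = 1.7 × 0.5 = 0.85 DD.
Per 24 h: 4.95 DD/day.
Duration = 104 / 4.95 = 21.010 ≈ 21.0 days.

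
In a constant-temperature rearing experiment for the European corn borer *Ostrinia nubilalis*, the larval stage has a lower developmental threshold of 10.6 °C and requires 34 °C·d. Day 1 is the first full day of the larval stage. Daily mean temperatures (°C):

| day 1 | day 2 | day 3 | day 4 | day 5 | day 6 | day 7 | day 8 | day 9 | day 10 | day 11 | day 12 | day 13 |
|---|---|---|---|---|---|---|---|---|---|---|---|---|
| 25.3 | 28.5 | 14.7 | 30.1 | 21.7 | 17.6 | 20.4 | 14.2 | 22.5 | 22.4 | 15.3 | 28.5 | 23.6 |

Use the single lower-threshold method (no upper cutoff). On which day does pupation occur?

day 3

Daily DD above 10.6 °C: 14.7, 17.9, 4.1, 19.5, 11.1, 7.0, 9.8, 3.6, 11.9, 11.8, 4.7, 17.9, 13.0.
Cumulative: 14.7, 32.6, 36.7, 56.2, 67.3, 74.3, 84.1, 87.7, 99.6, 111.4, 116.1, 134.0, 147.0.
The total first reaches 34 DD on day 3.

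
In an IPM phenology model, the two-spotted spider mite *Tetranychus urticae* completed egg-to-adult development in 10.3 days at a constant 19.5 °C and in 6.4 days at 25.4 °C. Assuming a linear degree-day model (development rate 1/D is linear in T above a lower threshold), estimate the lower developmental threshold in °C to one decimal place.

9.8 °C

Equal thermal constants: D₁(T₁ − T_b) = D₂(T₂ − T_b).
10.3·(19.5 − T_b) = 6.4·(25.4 − T_b)
T_b = (10.3·19.5 − 6.4·25.4) / (10.3 − 6.4) = 38.29 / 3.9 = 9.818 °C ≈ 9.8 °C.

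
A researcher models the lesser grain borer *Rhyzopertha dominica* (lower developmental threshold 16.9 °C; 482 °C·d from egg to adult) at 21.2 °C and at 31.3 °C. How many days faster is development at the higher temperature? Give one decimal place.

At 21.2 °C: 482 / (21.2 − 16.9) = 482 / 4.3 = 112.093 d.
At 31.3 °C: 482 / (31.3 − 16.9) = 482 / 14.4 = 33.472 d.
Difference = |112.093 − 33.472| = 78.621 ≈ 78.6 days.

78.6 days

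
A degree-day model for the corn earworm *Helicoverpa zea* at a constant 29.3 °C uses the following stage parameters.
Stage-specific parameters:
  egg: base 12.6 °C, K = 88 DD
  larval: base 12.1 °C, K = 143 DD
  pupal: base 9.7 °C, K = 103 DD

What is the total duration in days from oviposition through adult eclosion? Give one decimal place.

egg: 88 / (29.3 − 12.6) = 88 / 16.7 = 5.269 d.
larval: 143 / (29.3 − 12.1) = 143 / 17.2 = 8.314 d.
pupal: 103 / (29.3 − 9.7) = 103 / 19.6 = 5.255 d.
Sum = 18.839 ≈ 18.8 days.

18.8 days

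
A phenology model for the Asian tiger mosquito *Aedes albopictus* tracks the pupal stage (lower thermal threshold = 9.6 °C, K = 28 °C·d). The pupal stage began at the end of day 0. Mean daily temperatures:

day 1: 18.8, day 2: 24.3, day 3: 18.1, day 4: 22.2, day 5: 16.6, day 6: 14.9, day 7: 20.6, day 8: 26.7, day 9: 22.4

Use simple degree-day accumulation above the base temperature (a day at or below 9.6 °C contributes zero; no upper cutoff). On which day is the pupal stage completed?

day 3

Daily DD above 9.6 °C: 9.2, 14.7, 8.5, 12.6, 7.0, 5.3, 11.0, 17.1, 12.8.
Cumulative: 9.2, 23.9, 32.4, 45.0, 52.0, 57.3, 68.3, 85.4, 98.2.
The total first reaches 28 DD on day 3.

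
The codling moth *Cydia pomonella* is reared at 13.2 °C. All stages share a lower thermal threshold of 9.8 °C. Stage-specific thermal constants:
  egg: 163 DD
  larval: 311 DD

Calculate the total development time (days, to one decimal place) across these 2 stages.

139.4 days

Daily accumulation at 13.2 °C = 13.2 − 9.8 = 3.4 DD/day.
Total K = 163 + 311 = 474 DD.
Total duration = 474 / 3.4 = 139.412 ≈ 139.4 days.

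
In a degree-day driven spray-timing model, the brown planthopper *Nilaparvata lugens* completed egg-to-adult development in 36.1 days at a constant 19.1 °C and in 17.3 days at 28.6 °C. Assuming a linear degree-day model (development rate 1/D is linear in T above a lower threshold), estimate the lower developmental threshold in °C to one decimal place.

Under the model K = D·(T − T_b), so D₁·(T₁ − T_b) = D₂·(T₂ − T_b).
36.1·(19.1 − T_b) = 17.3·(28.6 − T_b)
T_b = (36.1·19.1 − 17.3·28.6) / (36.1 − 17.3) = 194.73 / 18.8 = 10.358 °C ≈ 10.4 °C.

10.4 °C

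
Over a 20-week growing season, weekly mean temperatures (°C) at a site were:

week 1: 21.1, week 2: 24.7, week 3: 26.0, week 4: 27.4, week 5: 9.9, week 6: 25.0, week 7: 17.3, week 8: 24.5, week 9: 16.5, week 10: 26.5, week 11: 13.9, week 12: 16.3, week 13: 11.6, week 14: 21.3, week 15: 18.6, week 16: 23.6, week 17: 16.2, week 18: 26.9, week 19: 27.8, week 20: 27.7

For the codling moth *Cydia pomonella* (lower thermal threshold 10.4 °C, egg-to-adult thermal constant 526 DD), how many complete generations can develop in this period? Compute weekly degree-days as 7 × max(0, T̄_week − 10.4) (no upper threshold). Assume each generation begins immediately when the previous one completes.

2 generations

Weekly DD (7 × max(0, T̄ − 10.4)): 74.9, 100.1, 109.2, 119.0, 0.0, 102.2, 48.3, 98.7, 42.7, 112.7, 24.5, 41.3, 8.4, 76.3, 57.4, 92.4, 40.6, 115.5, 121.8, 121.1.
Season total = 1507.1 DD.
Complete generations = ⌊1507.1 / 526⌋ = 2.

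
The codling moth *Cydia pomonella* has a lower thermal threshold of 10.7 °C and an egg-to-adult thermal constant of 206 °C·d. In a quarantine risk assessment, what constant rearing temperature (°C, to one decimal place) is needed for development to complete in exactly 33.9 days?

Required daily accumulation = 206 / 33.9 = 6.077 DD/day.
T = T_base + 6.077 = 10.7 + 6.077 = 16.777 ≈ 16.8 °C.

16.8 °C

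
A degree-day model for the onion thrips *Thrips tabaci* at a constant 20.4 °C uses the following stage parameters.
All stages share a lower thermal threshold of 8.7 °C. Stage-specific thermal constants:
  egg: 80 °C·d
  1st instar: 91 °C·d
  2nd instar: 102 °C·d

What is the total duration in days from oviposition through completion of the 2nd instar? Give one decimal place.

23.3 days

Daily accumulation at 20.4 °C = 20.4 − 8.7 = 11.7 DD/day.
Total K = 80 + 91 + 102 = 273 DD.
Total duration = 273 / 11.7 = 23.333 ≈ 23.3 days.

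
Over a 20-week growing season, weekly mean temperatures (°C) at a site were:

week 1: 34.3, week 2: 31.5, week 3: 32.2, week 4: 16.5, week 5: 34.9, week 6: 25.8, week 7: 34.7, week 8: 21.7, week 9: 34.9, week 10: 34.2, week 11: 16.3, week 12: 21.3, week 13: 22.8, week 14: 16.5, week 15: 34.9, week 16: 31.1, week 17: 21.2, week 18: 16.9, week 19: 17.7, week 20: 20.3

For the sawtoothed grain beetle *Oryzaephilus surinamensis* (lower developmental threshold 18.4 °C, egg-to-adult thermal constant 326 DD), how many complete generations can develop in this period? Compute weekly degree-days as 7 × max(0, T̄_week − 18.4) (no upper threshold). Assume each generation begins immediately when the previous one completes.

Weekly DD (7 × max(0, T̄ − 18.4)): 111.3, 91.7, 96.6, 0.0, 115.5, 51.8, 114.1, 23.1, 115.5, 110.6, 0.0, 20.3, 30.8, 0.0, 115.5, 88.9, 19.6, 0.0, 0.0, 13.3.
Season total = 1118.6 DD.
Complete generations = ⌊1118.6 / 326⌋ = 3.

3 generations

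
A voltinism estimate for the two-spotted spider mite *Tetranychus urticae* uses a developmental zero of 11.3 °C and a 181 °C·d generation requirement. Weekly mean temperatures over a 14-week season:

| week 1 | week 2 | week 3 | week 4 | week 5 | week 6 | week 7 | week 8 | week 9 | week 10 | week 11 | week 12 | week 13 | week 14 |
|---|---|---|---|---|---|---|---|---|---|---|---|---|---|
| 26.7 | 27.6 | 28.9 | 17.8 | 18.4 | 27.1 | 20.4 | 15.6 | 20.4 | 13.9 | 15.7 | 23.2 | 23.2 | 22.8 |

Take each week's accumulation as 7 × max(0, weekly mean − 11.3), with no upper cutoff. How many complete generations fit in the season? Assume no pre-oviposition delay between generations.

5 generations

Weekly DD (7 × max(0, T̄ − 11.3)): 107.8, 114.1, 123.2, 45.5, 49.7, 110.6, 63.7, 30.1, 63.7, 18.2, 30.8, 83.3, 83.3, 80.5.
Season total = 1004.5 DD.
Complete generations = ⌊1004.5 / 181⌋ = 5.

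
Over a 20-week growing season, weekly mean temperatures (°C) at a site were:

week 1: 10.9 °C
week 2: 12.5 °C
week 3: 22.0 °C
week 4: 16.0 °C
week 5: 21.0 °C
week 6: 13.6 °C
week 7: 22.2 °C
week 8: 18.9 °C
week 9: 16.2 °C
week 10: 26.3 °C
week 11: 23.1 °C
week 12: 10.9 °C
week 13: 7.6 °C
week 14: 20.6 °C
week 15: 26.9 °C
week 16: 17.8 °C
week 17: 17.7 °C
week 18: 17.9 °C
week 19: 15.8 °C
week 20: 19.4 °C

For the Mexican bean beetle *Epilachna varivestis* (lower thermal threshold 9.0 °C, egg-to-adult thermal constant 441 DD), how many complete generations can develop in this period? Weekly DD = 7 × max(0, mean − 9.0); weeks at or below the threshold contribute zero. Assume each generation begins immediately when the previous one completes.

Weekly DD (7 × max(0, T̄ − 9.0)): 13.3, 24.5, 91.0, 49.0, 84.0, 32.2, 92.4, 69.3, 50.4, 121.1, 98.7, 13.3, 0.0, 81.2, 125.3, 61.6, 60.9, 62.3, 47.6, 72.8.
Season total = 1250.9 DD.
Complete generations = ⌊1250.9 / 441⌋ = 2.

2 generations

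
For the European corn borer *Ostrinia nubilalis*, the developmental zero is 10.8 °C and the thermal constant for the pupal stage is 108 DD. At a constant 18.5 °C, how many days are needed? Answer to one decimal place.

Daily accumulation = 18.5 − 10.8 = 7.7 DD/day.
Duration = 108 / 7.7 = 14.026 ≈ 14.0 days.

14.0 days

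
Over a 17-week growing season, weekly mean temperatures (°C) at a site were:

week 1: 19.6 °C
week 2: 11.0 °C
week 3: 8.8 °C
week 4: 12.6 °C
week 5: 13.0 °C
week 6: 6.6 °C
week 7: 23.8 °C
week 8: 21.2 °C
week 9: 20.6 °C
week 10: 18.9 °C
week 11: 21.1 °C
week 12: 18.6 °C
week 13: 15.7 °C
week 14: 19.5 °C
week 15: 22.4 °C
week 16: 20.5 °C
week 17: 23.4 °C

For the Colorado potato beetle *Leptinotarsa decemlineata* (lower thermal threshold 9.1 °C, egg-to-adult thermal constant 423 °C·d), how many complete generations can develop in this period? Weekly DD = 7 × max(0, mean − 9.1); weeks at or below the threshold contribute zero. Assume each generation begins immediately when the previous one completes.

Weekly DD (7 × max(0, T̄ − 9.1)): 73.5, 13.3, 0.0, 24.5, 27.3, 0.0, 102.9, 84.7, 80.5, 68.6, 84.0, 66.5, 46.2, 72.8, 93.1, 79.8, 100.1.
Season total = 1017.8 DD.
Complete generations = ⌊1017.8 / 423⌋ = 2.

2 generations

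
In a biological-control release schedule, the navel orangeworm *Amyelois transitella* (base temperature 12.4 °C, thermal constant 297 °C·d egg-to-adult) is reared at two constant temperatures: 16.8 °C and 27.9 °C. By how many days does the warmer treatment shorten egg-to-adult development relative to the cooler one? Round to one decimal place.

At 16.8 °C: 297 / (16.8 − 12.4) = 297 / 4.4 = 67.500 d.
At 27.9 °C: 297 / (27.9 − 12.4) = 297 / 15.5 = 19.161 d.
Difference = |67.500 − 19.161| = 48.339 ≈ 48.3 days.

48.3 days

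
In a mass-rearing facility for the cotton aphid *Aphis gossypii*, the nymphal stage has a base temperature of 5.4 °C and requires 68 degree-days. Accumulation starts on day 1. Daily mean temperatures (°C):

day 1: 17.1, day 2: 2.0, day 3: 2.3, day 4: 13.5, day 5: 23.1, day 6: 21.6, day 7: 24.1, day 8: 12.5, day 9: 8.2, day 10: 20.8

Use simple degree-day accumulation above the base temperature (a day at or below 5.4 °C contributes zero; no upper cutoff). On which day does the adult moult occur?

day 7

Daily DD above 5.4 °C: 11.7, 0.0, 0.0, 8.1, 17.7, 16.2, 18.7, 7.1, 2.8, 15.4.
Cumulative: 11.7, 11.7, 11.7, 19.8, 37.5, 53.7, 72.4, 79.5, 82.3, 97.7.
The total first reaches 68 DD on day 7.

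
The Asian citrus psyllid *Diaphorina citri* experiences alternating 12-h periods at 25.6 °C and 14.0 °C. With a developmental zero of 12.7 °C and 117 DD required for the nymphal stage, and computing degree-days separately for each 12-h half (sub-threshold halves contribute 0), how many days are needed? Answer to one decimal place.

Day half: max(0, 25.6 − 12.7) × 0.5 = 12.9 × 0.5 = 6.45 DD.
Night half: max(0, 14.0 − 12.7) × 0.5 = 1.3 × 0.5 = 0.65 DD.
Per 24 h: 7.10 DD/day.
Duration = 117 / 7.10 = 16.479 ≈ 16.5 days.

16.5 days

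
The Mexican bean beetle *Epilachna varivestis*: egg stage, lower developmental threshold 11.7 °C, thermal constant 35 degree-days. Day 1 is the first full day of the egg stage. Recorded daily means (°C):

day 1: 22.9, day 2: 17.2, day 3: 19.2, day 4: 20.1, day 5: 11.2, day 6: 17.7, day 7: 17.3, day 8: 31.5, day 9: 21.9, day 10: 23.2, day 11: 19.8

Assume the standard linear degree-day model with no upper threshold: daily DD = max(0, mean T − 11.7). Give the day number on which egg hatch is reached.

day 6

Daily DD above 11.7 °C: 11.2, 5.5, 7.5, 8.4, 0.0, 6.0, 5.6, 19.8, 10.2, 11.5, 8.1.
Cumulative: 11.2, 16.7, 24.2, 32.6, 32.6, 38.6, 44.2, 64.0, 74.2, 85.7, 93.8.
The total first reaches 35 DD on day 6.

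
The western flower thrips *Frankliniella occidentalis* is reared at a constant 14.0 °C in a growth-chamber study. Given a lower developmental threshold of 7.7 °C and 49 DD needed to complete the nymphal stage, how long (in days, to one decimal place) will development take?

Daily accumulation = 14.0 − 7.7 = 6.3 DD/day.
Duration = 49 / 6.3 = 7.778 ≈ 7.8 days.

7.8 days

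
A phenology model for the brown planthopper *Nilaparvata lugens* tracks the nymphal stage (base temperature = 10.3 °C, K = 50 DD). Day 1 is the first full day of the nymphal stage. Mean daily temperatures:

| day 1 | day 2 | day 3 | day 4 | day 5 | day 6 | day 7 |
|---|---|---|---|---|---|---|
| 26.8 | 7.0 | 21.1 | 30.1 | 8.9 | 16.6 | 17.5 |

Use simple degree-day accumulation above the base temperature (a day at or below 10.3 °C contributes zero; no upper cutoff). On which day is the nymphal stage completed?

day 6

Daily DD above 10.3 °C: 16.5, 0.0, 10.8, 19.8, 0.0, 6.3, 7.2.
Cumulative: 16.5, 16.5, 27.3, 47.1, 47.1, 53.4, 60.6.
The total first reaches 50 DD on day 6.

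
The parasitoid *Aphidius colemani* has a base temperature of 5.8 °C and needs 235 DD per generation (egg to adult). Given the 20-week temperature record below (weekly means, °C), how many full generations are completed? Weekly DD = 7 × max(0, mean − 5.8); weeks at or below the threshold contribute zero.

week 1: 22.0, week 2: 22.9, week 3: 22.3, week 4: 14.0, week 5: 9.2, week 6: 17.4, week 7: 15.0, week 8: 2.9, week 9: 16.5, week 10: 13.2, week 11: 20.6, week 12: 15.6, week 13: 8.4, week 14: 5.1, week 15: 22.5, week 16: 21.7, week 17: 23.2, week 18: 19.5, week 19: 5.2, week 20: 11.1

Weekly DD (7 × max(0, T̄ − 5.8)): 113.4, 119.7, 115.5, 57.4, 23.8, 81.2, 64.4, 0.0, 74.9, 51.8, 103.6, 68.6, 18.2, 0.0, 116.9, 111.3, 121.8, 95.9, 0.0, 37.1.
Season total = 1375.5 DD.
Complete generations = ⌊1375.5 / 235⌋ = 5.

5 generations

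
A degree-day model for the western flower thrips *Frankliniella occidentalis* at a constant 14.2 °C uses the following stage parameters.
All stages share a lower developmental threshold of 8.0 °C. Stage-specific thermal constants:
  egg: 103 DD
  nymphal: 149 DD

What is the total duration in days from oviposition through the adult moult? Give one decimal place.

40.6 days

Daily accumulation at 14.2 °C = 14.2 − 8.0 = 6.2 DD/day.
Total K = 103 + 149 = 252 DD.
Total duration = 252 / 6.2 = 40.645 ≈ 40.6 days.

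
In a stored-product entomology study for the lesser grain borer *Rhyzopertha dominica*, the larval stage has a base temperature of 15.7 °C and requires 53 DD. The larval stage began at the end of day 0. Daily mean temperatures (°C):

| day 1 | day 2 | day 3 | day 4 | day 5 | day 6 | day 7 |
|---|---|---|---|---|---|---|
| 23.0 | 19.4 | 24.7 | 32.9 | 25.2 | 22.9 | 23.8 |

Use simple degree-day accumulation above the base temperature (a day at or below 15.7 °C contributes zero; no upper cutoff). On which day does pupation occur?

day 6

Daily DD above 15.7 °C: 7.3, 3.7, 9.0, 17.2, 9.5, 7.2, 8.1.
Cumulative: 7.3, 11.0, 20.0, 37.2, 46.7, 53.9, 62.0.
The total first reaches 53 DD on day 6.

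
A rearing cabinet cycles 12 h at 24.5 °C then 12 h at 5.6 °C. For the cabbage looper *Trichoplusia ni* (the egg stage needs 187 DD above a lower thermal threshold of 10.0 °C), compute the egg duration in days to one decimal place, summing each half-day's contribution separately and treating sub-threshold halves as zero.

25.8 days

Day half: max(0, 24.5 − 10.0) × 0.5 = 14.5 × 0.5 = 7.25 DD.
Night half: max(0, 5.6 − 10.0) × 0.5 = 0.0 × 0.5 = 0.00 DD.
Per 24 h: 7.25 DD/day.
Duration = 187 / 7.25 = 25.793 ≈ 25.8 days.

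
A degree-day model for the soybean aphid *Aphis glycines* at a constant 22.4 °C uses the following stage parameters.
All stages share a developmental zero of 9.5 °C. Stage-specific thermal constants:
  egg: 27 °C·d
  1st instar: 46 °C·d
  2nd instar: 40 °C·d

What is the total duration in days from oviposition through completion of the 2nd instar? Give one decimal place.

8.8 days

Daily accumulation at 22.4 °C = 22.4 − 9.5 = 12.9 DD/day.
Total K = 27 + 46 + 40 = 113 DD.
Total duration = 113 / 12.9 = 8.760 ≈ 8.8 days.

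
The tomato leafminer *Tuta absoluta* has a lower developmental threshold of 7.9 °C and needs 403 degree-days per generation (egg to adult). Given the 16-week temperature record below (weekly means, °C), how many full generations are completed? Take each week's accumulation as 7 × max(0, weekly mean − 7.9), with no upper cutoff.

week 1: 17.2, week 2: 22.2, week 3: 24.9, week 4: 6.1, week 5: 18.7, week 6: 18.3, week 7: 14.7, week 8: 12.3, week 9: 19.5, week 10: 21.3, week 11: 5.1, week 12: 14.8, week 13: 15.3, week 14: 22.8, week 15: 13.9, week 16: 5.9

2 generations

Weekly DD (7 × max(0, T̄ − 7.9)): 65.1, 100.1, 119.0, 0.0, 75.6, 72.8, 47.6, 30.8, 81.2, 93.8, 0.0, 48.3, 51.8, 104.3, 42.0, 0.0.
Season total = 932.4 DD.
Complete generations = ⌊932.4 / 403⌋ = 2.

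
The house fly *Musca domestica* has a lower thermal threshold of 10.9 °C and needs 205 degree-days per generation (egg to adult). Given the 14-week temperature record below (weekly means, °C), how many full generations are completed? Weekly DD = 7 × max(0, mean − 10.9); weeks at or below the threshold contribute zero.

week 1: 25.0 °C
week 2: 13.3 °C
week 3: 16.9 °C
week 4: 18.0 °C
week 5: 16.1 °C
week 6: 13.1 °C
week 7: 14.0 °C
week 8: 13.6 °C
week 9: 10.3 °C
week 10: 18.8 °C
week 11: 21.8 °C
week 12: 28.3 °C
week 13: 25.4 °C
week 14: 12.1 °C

Weekly DD (7 × max(0, T̄ − 10.9)): 98.7, 16.8, 42.0, 49.7, 36.4, 15.4, 21.7, 18.9, 0.0, 55.3, 76.3, 121.8, 101.5, 8.4.
Season total = 662.9 DD.
Complete generations = ⌊662.9 / 205⌋ = 3.

3 generations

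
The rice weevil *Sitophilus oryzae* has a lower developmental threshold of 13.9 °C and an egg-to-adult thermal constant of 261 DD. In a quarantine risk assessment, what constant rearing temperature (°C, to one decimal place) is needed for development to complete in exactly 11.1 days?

Required daily accumulation = 261 / 11.1 = 23.514 DD/day.
T = T_base + 23.514 = 13.9 + 23.514 = 37.414 ≈ 37.4 °C.

37.4 °C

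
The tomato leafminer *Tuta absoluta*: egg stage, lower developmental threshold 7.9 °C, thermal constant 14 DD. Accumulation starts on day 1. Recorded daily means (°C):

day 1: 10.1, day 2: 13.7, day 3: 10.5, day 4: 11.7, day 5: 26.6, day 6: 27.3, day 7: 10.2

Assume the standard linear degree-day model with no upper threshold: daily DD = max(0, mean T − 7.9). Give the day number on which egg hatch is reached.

day 4

Daily DD above 7.9 °C: 2.2, 5.8, 2.6, 3.8, 18.7, 19.4, 2.3.
Cumulative: 2.2, 8.0, 10.6, 14.4, 33.1, 52.5, 54.8.
The total first reaches 14 DD on day 4.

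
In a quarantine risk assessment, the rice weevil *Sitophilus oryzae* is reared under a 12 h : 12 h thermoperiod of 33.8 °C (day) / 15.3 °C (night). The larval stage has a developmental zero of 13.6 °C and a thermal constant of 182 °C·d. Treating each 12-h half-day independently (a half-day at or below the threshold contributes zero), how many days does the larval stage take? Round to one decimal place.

Day half: max(0, 33.8 − 13.6) × 0.5 = 20.2 × 0.5 = 10.10 DD.
Night half: max(0, 15.3 − 13.6) × 0.5 = 1.7 × 0.5 = 0.85 DD.
Per 24 h: 10.95 DD/day.
Duration = 182 / 10.95 = 16.621 ≈ 16.6 days.

16.6 days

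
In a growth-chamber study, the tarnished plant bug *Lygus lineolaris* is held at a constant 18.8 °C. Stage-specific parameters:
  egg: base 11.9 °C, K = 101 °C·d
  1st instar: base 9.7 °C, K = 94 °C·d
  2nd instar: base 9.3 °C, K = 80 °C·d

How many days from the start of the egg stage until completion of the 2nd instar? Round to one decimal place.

33.4 days

egg: 101 / (18.8 − 11.9) = 101 / 6.9 = 14.638 d.
1st instar: 94 / (18.8 − 9.7) = 94 / 9.1 = 10.330 d.
2nd instar: 80 / (18.8 − 9.3) = 80 / 9.5 = 8.421 d.
Sum = 33.388 ≈ 33.4 days.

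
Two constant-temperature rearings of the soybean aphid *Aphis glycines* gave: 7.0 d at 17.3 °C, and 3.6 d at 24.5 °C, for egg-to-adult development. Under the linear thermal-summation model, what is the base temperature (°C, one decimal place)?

9.7 °C

Equal thermal constants: D₁(T₁ − T_b) = D₂(T₂ − T_b).
7.0·(17.3 − T_b) = 3.6·(24.5 − T_b)
T_b = (7.0·17.3 − 3.6·24.5) / (7.0 − 3.6) = 32.90 / 3.4 = 9.676 °C ≈ 9.7 °C.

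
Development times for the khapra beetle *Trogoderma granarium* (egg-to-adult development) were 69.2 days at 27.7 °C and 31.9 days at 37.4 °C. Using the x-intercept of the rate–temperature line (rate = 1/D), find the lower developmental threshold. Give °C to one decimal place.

19.4 °C

Equal thermal constants: D₁(T₁ − T_b) = D₂(T₂ − T_b).
69.2·(27.7 − T_b) = 31.9·(37.4 − T_b)
T_b = (69.2·27.7 − 31.9·37.4) / (69.2 − 31.9) = 723.78 / 37.3 = 19.404 °C ≈ 19.4 °C.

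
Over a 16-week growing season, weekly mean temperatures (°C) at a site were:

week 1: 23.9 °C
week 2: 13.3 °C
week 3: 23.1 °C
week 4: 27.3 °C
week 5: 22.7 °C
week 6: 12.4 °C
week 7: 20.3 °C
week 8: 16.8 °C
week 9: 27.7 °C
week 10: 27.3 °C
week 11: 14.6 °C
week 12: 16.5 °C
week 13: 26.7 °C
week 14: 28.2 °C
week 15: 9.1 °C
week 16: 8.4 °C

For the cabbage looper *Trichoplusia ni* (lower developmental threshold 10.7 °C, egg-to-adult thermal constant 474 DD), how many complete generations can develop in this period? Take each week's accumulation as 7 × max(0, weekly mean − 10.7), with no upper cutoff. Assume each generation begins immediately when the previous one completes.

Weekly DD (7 × max(0, T̄ − 10.7)): 92.4, 18.2, 86.8, 116.2, 84.0, 11.9, 67.2, 42.7, 119.0, 116.2, 27.3, 40.6, 112.0, 122.5, 0.0, 0.0.
Season total = 1057.0 DD.
Complete generations = ⌊1057.0 / 474⌋ = 2.

2 generations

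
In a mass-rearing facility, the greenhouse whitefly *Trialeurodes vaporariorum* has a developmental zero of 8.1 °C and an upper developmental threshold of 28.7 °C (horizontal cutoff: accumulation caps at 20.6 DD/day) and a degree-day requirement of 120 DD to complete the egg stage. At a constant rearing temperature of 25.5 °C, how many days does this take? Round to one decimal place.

6.9 days

Daily accumulation = 25.5 − 8.1 = 17.4 DD/day.
Duration = 120 / 17.4 = 6.897 ≈ 6.9 days.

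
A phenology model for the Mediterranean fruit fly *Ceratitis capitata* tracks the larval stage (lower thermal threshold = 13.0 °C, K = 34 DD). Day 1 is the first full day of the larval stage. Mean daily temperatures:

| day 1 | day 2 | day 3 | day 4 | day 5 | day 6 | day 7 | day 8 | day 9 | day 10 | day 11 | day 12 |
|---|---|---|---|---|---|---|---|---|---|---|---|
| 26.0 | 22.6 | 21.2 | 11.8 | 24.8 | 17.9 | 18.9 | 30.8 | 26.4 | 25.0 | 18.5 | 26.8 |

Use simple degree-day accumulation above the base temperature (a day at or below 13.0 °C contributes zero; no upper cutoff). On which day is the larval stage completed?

day 5

Daily DD above 13.0 °C: 13.0, 9.6, 8.2, 0.0, 11.8, 4.9, 5.9, 17.8, 13.4, 12.0, 5.5, 13.8.
Cumulative: 13.0, 22.6, 30.8, 30.8, 42.6, 47.5, 53.4, 71.2, 84.6, 96.6, 102.1, 115.9.
The total first reaches 34 DD on day 5.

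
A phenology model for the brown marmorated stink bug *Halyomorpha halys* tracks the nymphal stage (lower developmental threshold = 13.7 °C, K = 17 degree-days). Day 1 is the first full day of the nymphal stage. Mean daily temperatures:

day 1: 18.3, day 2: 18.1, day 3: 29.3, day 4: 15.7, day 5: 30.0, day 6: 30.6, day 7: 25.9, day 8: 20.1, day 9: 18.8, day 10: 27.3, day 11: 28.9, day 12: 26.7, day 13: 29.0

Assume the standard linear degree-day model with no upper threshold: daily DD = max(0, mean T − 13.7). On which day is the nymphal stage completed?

day 3

Daily DD above 13.7 °C: 4.6, 4.4, 15.6, 2.0, 16.3, 16.9, 12.2, 6.4, 5.1, 13.6, 15.2, 13.0, 15.3.
Cumulative: 4.6, 9.0, 24.6, 26.6, 42.9, 59.8, 72.0, 78.4, 83.5, 97.1, 112.3, 125.3, 140.6.
The total first reaches 17 DD on day 3.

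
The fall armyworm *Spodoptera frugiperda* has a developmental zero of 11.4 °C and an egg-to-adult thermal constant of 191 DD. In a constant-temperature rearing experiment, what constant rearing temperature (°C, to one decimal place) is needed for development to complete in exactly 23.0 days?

19.7 °C

Required daily accumulation = 191 / 23.0 = 8.304 DD/day.
T = T_base + 8.304 = 11.4 + 8.304 = 19.704 ≈ 19.7 °C.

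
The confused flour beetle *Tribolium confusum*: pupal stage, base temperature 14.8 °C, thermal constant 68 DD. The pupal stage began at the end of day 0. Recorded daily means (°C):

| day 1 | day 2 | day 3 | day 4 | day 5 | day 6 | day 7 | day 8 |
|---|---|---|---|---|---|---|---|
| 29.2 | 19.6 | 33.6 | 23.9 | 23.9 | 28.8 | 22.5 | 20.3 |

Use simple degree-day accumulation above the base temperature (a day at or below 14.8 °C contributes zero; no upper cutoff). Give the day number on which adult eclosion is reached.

day 6

Daily DD above 14.8 °C: 14.4, 4.8, 18.8, 9.1, 9.1, 14.0, 7.7, 5.5.
Cumulative: 14.4, 19.2, 38.0, 47.1, 56.2, 70.2, 77.9, 83.4.
The total first reaches 68 DD on day 6.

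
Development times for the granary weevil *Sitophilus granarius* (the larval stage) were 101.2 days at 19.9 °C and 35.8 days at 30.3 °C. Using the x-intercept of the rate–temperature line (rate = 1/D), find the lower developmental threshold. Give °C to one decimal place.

Linear rate model ⇒ the product D·(T − T_b) is constant across temperatures.
101.2·(19.9 − T_b) = 35.8·(30.3 − T_b)
T_b = (101.2·19.9 − 35.8·30.3) / (101.2 − 35.8) = 929.14 / 65.4 = 14.207 °C ≈ 14.2 °C.

14.2 °C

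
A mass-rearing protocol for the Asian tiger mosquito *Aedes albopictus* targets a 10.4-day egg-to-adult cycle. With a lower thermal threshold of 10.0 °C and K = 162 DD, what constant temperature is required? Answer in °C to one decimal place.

25.6 °C

Required daily accumulation = 162 / 10.4 = 15.577 DD/day.
T = T_base + 15.577 = 10.0 + 15.577 = 25.577 ≈ 25.6 °C.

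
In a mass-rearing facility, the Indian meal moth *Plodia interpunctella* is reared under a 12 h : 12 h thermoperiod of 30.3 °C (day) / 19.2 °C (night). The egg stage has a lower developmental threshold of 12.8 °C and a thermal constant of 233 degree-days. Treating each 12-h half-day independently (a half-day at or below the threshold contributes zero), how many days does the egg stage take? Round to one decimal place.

19.5 days

Day half: max(0, 30.3 − 12.8) × 0.5 = 17.5 × 0.5 = 8.75 DD.
Night half: max(0, 19.2 − 12.8) × 0.5 = 6.4 × 0.5 = 3.20 DD.
Per 24 h: 11.95 DD/day.
Duration = 233 / 11.95 = 19.498 ≈ 19.5 days.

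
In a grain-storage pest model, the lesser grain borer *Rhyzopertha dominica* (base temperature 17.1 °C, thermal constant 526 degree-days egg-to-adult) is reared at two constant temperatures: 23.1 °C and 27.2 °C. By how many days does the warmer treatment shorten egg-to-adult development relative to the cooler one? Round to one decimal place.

At 23.1 °C: 526 / (23.1 − 17.1) = 526 / 6.0 = 87.667 d.
At 27.2 °C: 526 / (27.2 − 17.1) = 526 / 10.1 = 52.079 d.
Difference = |87.667 − 52.079| = 35.587 ≈ 35.6 days.

35.6 days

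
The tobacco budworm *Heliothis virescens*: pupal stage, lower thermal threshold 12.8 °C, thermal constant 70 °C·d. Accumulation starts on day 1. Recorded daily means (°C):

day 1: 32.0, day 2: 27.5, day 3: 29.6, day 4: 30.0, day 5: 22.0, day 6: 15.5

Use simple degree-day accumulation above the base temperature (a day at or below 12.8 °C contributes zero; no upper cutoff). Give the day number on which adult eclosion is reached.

day 5

Daily DD above 12.8 °C: 19.2, 14.7, 16.8, 17.2, 9.2, 2.7.
Cumulative: 19.2, 33.9, 50.7, 67.9, 77.1, 79.8.
The total first reaches 70 DD on day 5.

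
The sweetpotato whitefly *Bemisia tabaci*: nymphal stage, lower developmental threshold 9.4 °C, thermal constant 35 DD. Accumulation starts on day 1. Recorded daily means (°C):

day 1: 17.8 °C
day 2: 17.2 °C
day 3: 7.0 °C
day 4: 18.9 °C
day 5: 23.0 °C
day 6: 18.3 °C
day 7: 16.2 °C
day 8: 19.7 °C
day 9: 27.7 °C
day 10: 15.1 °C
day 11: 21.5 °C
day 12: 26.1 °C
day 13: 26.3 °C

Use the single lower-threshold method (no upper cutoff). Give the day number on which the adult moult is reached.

Daily DD above 9.4 °C: 8.4, 7.8, 0.0, 9.5, 13.6, 8.9, 6.8, 10.3, 18.3, 5.7, 12.1, 16.7, 16.9.
Cumulative: 8.4, 16.2, 16.2, 25.7, 39.3, 48.2, 55.0, 65.3, 83.6, 89.3, 101.4, 118.1, 135.0.
The total first reaches 35 DD on day 5.

day 5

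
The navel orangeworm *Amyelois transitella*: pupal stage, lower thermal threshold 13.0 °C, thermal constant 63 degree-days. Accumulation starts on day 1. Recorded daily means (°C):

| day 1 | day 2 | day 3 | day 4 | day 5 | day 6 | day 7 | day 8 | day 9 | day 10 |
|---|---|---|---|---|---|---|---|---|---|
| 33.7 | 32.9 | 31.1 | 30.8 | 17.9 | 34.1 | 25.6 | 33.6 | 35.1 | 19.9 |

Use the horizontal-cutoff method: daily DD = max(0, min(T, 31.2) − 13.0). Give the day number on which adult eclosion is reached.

Daily DD above 13.0 °C (capped at 18.2): 18.2, 18.2, 18.1, 17.8, 4.9, 18.2, 12.6, 18.2, 18.2, 6.9.
Cumulative: 18.2, 36.4, 54.5, 72.3, 77.2, 95.4, 108.0, 126.2, 144.4, 151.3.
The total first reaches 63 DD on day 4.

day 4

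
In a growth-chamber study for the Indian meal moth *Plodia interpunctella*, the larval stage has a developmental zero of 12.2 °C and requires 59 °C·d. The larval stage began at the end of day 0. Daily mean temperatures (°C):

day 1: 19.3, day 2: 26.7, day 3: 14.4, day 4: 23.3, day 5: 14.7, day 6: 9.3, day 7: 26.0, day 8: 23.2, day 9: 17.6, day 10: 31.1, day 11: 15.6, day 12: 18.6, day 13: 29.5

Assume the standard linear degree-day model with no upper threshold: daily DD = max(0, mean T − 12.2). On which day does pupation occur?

day 8

Daily DD above 12.2 °C: 7.1, 14.5, 2.2, 11.1, 2.5, 0.0, 13.8, 11.0, 5.4, 18.9, 3.4, 6.4, 17.3.
Cumulative: 7.1, 21.6, 23.8, 34.9, 37.4, 37.4, 51.2, 62.2, 67.6, 86.5, 89.9, 96.3, 113.6.
The total first reaches 59 DD on day 8.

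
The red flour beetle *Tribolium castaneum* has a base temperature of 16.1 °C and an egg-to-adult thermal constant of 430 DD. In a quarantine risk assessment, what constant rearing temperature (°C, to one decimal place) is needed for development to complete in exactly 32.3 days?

29.4 °C

Required daily accumulation = 430 / 32.3 = 13.313 DD/day.
T = T_base + 13.313 = 16.1 + 13.313 = 29.413 ≈ 29.4 °C.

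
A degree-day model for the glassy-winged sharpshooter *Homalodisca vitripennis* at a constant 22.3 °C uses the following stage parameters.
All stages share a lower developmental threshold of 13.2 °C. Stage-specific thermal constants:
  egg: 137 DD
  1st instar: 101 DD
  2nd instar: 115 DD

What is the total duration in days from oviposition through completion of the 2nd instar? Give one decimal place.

Daily accumulation at 22.3 °C = 22.3 − 13.2 = 9.1 DD/day.
Total K = 137 + 101 + 115 = 353 DD.
Total duration = 353 / 9.1 = 38.791 ≈ 38.8 days.

38.8 days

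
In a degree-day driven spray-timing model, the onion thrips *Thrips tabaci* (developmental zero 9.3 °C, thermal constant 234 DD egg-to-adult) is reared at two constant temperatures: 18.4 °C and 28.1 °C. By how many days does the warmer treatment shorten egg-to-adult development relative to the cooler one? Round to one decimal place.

13.3 days

At 18.4 °C: 234 / (18.4 − 9.3) = 234 / 9.1 = 25.714 d.
At 28.1 °C: 234 / (28.1 − 9.3) = 234 / 18.8 = 12.447 d.
Difference = |25.714 − 12.447| = 13.267 ≈ 13.3 days.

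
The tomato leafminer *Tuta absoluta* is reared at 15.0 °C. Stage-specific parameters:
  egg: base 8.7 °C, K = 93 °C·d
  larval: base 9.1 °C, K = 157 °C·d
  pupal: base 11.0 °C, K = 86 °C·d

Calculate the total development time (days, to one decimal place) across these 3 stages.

egg: 93 / (15.0 − 8.7) = 93 / 6.3 = 14.762 d.
larval: 157 / (15.0 − 9.1) = 157 / 5.9 = 26.610 d.
pupal: 86 / (15.0 − 11.0) = 86 / 4.0 = 21.500 d.
Sum = 62.872 ≈ 62.9 days.

62.9 days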